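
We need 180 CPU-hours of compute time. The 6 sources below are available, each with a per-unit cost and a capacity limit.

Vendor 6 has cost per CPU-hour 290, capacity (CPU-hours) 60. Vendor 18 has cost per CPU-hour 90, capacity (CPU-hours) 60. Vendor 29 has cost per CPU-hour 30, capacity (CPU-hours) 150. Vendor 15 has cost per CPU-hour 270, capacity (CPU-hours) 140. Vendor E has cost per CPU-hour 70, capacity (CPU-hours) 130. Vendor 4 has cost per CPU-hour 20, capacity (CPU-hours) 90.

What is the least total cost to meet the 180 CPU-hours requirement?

4500

Cheapest first:
Vendor 4 (20): use full 90 → 90 CPU-hours to go.
Vendor 29 at 30: take 90 of its 150 → requirement met.
Vendor E, Vendor 18, Vendor 15, Vendor 6: unused.
Cost = 90×20 + 90×30 = 4500.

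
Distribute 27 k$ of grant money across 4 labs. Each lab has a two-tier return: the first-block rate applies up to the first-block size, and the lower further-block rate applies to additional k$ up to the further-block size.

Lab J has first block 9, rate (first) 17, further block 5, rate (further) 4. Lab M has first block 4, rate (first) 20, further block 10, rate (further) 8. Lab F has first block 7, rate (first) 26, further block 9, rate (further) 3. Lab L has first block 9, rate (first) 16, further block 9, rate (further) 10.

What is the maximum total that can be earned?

Order all 8 blocks by rate: Lab F/tier1 26 > Lab M/tier1 20 > Lab J/tier1 17 > Lab L/tier1 16 > Lab L/tier2 10 > Lab M/tier2 8 > Lab J/tier2 4 > Lab F/tier2 3.
Lab F tier1 at 26: fill all 7 → 20 left.
Lab M/tier1 (20): +4 → 16 left.
Lab J/tier1 (17): +9 → 7 left.
7 remain; put them into Lab L tier1 at 16.
Total = 26×7 + 20×4 + 17×9 + 16×7 = 527.

527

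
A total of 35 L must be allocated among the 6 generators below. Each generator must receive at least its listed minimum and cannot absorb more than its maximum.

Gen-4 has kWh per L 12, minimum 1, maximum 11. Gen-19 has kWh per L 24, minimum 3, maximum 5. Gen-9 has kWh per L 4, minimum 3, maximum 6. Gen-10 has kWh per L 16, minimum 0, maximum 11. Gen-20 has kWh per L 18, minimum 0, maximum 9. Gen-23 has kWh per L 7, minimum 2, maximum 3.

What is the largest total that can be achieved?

Meeting every minimum uses 1+3+3+0+0+2 = 9 L, leaving 26.
Highest kWh per L first: Gen-19 24 > Gen-20 18 > Gen-10 16 > Gen-4 12 > Gen-23 7 > Gen-9 4.
Give Gen-19 2 more to hit its cap of 5 → 24 left.
Give Gen-20 9 more to hit its cap of 9 → 15 left.
Gen-10 takes 11 more to reach its cap of 11 → 4 left.
Gen-4 has room for 10 more but only 4 remain, so it gets 5.
Total = 12×5 + 24×5 + 4×3 + 16×11 + 18×9 + 7×2 = 544.

544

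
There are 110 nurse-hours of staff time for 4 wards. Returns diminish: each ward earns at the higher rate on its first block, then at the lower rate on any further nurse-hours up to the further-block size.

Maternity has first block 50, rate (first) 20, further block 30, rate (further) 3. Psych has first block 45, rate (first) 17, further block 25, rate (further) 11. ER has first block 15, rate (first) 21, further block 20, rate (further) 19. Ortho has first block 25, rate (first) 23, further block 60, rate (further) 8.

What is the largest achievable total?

2270

Rank every tier by rate: Ortho/T1 23 > ER/T1 21 > Maternity/T1 20 > ER/T2 19 > Psych/T1 17 > Psych/T2 11 > Ortho/T2 8 > Maternity/T2 3.
Fill Ortho T1 block (25 at 23) — 85 left.
ER T1 at 21: fill all 15 — 70 left.
Maternity/T1 (20): +50 — 20 left.
Fill ER T2 block (20 at 19) — 0 left.
Total = 23×25 + 21×15 + 20×50 + 19×20 = 2270.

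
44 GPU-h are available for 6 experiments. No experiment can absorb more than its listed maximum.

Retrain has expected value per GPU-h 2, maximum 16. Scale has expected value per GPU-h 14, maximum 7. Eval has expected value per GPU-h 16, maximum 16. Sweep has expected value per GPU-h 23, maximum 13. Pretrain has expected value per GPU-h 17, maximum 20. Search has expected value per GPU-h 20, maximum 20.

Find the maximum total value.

886

Highest expected value per GPU-h first: Sweep 23 > Search 20 > Pretrain 17 > Eval 16 > Scale 14 > Retrain 2.
Sweep takes 13 to reach its cap of 13 → 31 left.
Search takes 20 to reach its cap of 20 → 11 left.
Pretrain has room for 20 but only 11 remain, so it gets 11.
Total = 23×13 + 17×11 + 20×20 = 886.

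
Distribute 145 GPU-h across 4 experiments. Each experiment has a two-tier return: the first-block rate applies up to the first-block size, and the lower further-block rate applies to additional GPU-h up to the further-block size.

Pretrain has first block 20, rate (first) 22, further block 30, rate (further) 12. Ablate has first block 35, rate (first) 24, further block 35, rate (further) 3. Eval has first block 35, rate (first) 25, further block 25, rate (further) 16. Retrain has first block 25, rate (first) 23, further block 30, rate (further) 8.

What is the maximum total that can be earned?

Rank every tier by rate: Eval/first 25 > Ablate/first 24 > Retrain/first 23 > Pretrain/first 22 > Eval/second 16 > Pretrain/second 12 > Retrain/second 8 > Ablate/second 3.
Fill Eval first block (35 at 25) → 110 left.
Ablate first at 24: fill all 35 → 75 left.
Retrain first at 23: fill all 25 → 50 left.
Pretrain/first (22): +20 → 30 left.
Eval/second (16): +25 → 5 left.
Pretrain/second: +5 of 30 at 12; pool empty.
Total = 25×35 + 24×35 + 23×25 + 22×20 + 16×25 + 12×5 = 3190.

3190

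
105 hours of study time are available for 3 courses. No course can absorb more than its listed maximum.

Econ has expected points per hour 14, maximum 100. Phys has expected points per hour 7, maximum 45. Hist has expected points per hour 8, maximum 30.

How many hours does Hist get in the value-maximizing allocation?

5

Rank by expected points per hour: Econ 14 > Hist 8 > Phys 7.
Give Econ 100 to hit its cap of 100 — 5 left.
Hist has room for 30 but only 5 remain, so it gets 5.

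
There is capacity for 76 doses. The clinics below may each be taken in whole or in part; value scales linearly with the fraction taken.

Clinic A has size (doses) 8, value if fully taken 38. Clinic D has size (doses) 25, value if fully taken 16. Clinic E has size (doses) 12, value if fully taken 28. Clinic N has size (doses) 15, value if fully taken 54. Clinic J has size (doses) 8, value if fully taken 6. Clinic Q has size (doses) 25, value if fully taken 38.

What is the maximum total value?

Best value per unit of size first: Clinic A 38/8≈4.75, Clinic N 54/15≈3.6, Clinic E 28/12≈2.33, Clinic Q 38/25≈1.52, Clinic J 6/8≈0.75, Clinic D 16/25≈0.64.
Take all of Clinic A (8 doses, value 38) ; 68 doses left.
All 15 doses of Clinic N fit (value 54) ; 53 remain.
All 12 doses of Clinic E fit (value 28) ; 41 remain.
Clinic Q: take in full, 25 doses for value 38 ; 16 left.
Clinic J: take in full, 8 doses for value 6 ; 8 left.
8 doses left: a 8/25 share of Clinic D gives 16×8/25 = 5.12.
Total value = 169.12.

169.12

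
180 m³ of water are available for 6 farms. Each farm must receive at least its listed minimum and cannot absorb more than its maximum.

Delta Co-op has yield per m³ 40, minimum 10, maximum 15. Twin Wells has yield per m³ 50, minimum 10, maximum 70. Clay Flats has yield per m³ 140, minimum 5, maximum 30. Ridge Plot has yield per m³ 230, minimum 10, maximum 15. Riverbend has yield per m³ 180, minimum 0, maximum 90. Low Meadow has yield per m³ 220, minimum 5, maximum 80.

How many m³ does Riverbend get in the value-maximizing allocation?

Meeting every minimum uses 10+10+5+10+0+5 = 40 m³, leaving 140.
Order the farms by yield per m³: Ridge Plot 230 > Low Meadow 220 > Riverbend 180 > Clay Flats 140 > Twin Wells 50 > Delta Co-op 40.
Give Ridge Plot 5 more to hit its cap of 15 → 135 left.
Give Low Meadow 75 more to hit its cap of 80 → 60 left.
Riverbend: +60 (room for 90) → 60. Pool exhausted.

60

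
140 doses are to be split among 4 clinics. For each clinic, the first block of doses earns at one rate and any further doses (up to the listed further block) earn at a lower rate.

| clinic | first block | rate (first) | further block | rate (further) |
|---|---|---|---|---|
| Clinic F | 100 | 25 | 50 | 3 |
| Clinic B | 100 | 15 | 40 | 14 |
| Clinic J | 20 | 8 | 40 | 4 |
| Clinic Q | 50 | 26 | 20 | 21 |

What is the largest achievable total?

3550

Treat each block as its own option and order by rate: Clinic Q/first 26 > Clinic F/first 25 > Clinic Q/second 21 > Clinic B/first 15 > Clinic B/second 14 > Clinic J/first 8 > Clinic J/second 4 > Clinic F/second 3.
Clinic Q/first (26): +50 ; 90 left.
Clinic F/first: +90 of 100 at 25; pool empty.
Total = 26×50 + 25×90 = 3550.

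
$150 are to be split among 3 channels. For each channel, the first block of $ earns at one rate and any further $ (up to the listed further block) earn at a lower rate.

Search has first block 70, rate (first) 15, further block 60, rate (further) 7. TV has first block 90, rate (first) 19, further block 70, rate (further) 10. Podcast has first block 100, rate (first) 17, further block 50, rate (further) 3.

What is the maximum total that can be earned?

Rank every tier by rate: TV/T1 19 > Podcast/T1 17 > Search/T1 15 > TV/T2 10 > Search/T2 7 > Podcast/T2 3.
Fill TV T1 block (90 at 19) → 60 left.
Podcast T1 at 17: only 60 left, fill 60.
Total = 19×90 + 17×60 = 2730.

2730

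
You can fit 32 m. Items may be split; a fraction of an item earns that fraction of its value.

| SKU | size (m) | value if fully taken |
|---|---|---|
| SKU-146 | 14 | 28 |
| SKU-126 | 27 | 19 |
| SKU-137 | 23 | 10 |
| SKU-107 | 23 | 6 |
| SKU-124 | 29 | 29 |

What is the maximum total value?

Rank by value-to-size ratio: SKU-146 28/14≈2, SKU-124 29/29≈1, SKU-126 19/27≈0.704, SKU-137 10/23≈0.435, SKU-107 6/23≈0.261.
Take all of SKU-146 (14 m, value 28) → 18 m left.
18 m left: a 18/29 share of SKU-124 gives 29×18/29 = 18.
Total value = 46.

46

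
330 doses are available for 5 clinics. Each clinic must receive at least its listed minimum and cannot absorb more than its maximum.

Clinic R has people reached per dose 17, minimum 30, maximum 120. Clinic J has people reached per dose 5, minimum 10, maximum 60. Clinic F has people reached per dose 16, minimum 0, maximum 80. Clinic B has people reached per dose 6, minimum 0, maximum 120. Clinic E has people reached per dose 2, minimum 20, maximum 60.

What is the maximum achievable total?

4010

Meeting every minimum uses 30+10+0+0+20 = 60 doses, leaving 270.
Order the clinics by people reached per dose: Clinic R 17 > Clinic F 16 > Clinic B 6 > Clinic J 5 > Clinic E 2.
Clinic R takes 90 more to reach its cap of 120 — 180 left.
Clinic F: +80 to 80 (cap) — 100 left.
Clinic B: +100 (room for 120) → 100. Pool exhausted.
Total = 17×120 + 5×10 + 16×80 + 6×100 + 2×20 = 4010.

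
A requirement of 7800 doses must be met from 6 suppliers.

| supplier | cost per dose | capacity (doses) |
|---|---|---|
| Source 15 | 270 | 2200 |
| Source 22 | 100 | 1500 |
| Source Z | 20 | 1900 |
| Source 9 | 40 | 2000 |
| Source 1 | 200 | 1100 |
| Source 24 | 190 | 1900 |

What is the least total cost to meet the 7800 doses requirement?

729000

Cheapest first:
Source Z at 20: take all 1900 doses → 5900 still needed.
Take 2000 from Source 9 at 40 → need 3900 more.
Take 1500 from Source 22 at 100 → need 2400 more.
Source 24 (190): use full 1900 → 500 doses to go.
Source 1 (200): take the remaining 500 → done.
Source 15: unused.
Cost = 1900×20 + 2000×40 + 1500×100 + 1900×190 + 500×200 = 729000.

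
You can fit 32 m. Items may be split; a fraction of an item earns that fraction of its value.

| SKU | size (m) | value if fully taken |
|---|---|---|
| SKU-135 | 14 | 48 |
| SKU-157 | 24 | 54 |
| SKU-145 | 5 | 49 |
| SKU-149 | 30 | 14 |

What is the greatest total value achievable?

126.25

Rank by value-to-size ratio: SKU-145 49/5≈9.8, SKU-135 48/14≈3.43, SKU-157 54/24≈2.25, SKU-149 14/30≈0.467.
SKU-145: take in full, 5 m for value 49 ; 27 left.
All 14 m of SKU-135 fit (value 48) ; 13 remain.
13 m left: a 13/24 share of SKU-157 gives 54×13/24 = 29.25.
Total value = 126.25.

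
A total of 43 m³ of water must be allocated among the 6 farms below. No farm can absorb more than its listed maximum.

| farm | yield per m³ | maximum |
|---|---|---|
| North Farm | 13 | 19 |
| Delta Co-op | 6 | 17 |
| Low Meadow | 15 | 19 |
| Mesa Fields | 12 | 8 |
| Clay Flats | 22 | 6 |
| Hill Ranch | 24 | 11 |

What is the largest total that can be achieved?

Highest yield per m³ first: Hill Ranch 24 > Clay Flats 22 > Low Meadow 15 > North Farm 13 > Mesa Fields 12 > Delta Co-op 6.
Give Hill Ranch 11 to hit its cap of 11 — 32 left.
Clay Flats takes 6 to reach its cap of 6 — 26 left.
Give Low Meadow 19 to hit its cap of 19 — 7 left.
North Farm: +7 (room for 19) → 7. Pool exhausted.
Total = 13×7 + 15×19 + 22×6 + 24×11 = 772.

772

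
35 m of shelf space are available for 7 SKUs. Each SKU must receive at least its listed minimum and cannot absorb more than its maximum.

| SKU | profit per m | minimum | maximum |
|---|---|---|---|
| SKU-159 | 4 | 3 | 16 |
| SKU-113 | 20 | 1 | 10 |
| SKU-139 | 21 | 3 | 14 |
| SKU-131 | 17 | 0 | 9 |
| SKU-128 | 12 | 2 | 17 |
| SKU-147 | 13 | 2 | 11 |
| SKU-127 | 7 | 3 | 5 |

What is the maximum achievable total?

Meeting every minimum uses 3+1+3+0+2+2+3 = 14 m, leaving 21.
Order the SKUs by profit per m: SKU-139 21 > SKU-113 20 > SKU-131 17 > SKU-147 13 > SKU-128 12 > SKU-127 7 > SKU-159 4.
SKU-139: +11 to 14 (cap) → 10 left.
SKU-113: +9 to 10 (cap) → 1 left.
SKU-131 has room for 9 more but only 1 remain, so it gets 1.
Total = 4×3 + 20×10 + 21×14 + 17×1 + 12×2 + 13×2 + 7×3 = 594.

594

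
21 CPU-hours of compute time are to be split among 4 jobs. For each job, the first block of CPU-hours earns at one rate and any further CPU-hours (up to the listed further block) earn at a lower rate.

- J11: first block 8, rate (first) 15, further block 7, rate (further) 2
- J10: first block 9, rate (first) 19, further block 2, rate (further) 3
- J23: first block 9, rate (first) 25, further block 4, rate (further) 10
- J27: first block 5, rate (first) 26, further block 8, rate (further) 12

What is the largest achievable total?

488

Order all 8 blocks by rate: J27/T1 26 > J23/T1 25 > J10/T1 19 > J11/T1 15 > J27/T2 12 > J23/T2 10 > J10/T2 3 > J11/T2 2.
J27 T1 at 26: fill all 5 — 16 left.
J23/T1 (25): +9 — 7 left.
J10/T1: +7 of 9 at 19; pool empty.
Total = 26×5 + 25×9 + 19×7 = 488.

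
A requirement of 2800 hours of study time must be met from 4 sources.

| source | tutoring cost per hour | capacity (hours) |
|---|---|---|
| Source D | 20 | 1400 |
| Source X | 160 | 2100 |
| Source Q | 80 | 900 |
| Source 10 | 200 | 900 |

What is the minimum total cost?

180000

Cheapest first:
Source D (20): use full 1400 → 1400 hours to go.
Source Q at 80: take all 900 hours → 500 still needed.
Source X (160): take the remaining 500 → done.
Source 10: unused.
Cost = 1400×20 + 900×80 + 500×160 = 180000.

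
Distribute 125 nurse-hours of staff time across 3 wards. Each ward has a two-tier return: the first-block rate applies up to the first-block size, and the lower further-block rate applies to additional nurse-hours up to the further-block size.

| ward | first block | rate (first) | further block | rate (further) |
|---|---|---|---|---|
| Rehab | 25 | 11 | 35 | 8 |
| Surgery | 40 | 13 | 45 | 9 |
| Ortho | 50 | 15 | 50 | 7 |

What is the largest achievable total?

1635

Rank every tier by rate: Ortho/tier1 15 > Surgery/tier1 13 > Rehab/tier1 11 > Surgery/tier2 9 > Rehab/tier2 8 > Ortho/tier2 7.
Ortho/tier1 (15): +50 → 75 left.
Surgery tier1 at 13: fill all 40 → 35 left.
Rehab/tier1 (11): +25 → 10 left.
Surgery tier2 at 9: only 10 left, fill 10.
Total = 15×50 + 13×40 + 11×25 + 9×10 = 1635.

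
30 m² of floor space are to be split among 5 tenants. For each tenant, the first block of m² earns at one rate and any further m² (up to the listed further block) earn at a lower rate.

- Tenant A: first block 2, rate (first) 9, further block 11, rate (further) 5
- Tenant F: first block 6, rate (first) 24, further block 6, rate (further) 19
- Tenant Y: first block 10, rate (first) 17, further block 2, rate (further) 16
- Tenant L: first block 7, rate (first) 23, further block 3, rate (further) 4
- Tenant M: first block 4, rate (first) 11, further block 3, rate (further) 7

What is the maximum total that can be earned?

605

Treat each block as its own option and order by rate: Tenant F/T1 24 > Tenant L/T1 23 > Tenant F/T2 19 > Tenant Y/T1 17 > Tenant Y/T2 16 > Tenant M/T1 11 > Tenant A/T1 9 > Tenant M/T2 7 > Tenant A/T2 5 > Tenant L/T2 4.
Tenant F T1 at 24: fill all 6 → 24 left.
Tenant L/T1 (23): +7 → 17 left.
Tenant F T2 at 19: fill all 6 → 11 left.
Fill Tenant Y T1 block (10 at 17) → 1 left.
Tenant Y/T2: +1 of 2 at 16; pool empty.
Total = 24×6 + 23×7 + 19×6 + 17×10 + 16×1 = 605.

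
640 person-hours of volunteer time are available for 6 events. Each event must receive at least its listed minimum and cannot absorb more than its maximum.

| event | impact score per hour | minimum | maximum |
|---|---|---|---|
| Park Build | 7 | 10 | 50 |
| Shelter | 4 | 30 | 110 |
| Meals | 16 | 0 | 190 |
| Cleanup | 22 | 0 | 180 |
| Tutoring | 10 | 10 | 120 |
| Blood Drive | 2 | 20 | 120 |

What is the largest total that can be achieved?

Meeting every minimum uses 10+30+0+0+10+20 = 70 person-hours, leaving 570.
Order the events by impact score per hour: Cleanup 22 > Meals 16 > Tutoring 10 > Park Build 7 > Shelter 4 > Blood Drive 2.
Cleanup takes 180 more to reach its cap of 180 ; 390 left.
Give Meals 190 more to hit its cap of 190 ; 200 left.
Tutoring: +110 to 120 (cap) ; 90 left.
Park Build: +40 to 50 (cap) ; 50 left.
Only 50 left; Shelter takes them to reach 80.
Total = 7×50 + 4×80 + 16×190 + 22×180 + 10×120 + 2×20 = 8910.

8910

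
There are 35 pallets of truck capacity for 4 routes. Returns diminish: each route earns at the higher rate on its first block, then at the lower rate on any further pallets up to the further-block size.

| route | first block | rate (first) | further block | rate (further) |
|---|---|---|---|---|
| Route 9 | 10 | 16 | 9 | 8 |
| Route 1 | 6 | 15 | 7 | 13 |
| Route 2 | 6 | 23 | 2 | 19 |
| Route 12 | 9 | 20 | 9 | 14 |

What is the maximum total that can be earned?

634

Rank every tier by rate: Route 2/T1 23 > Route 12/T1 20 > Route 2/T2 19 > Route 9/T1 16 > Route 1/T1 15 > Route 12/T2 14 > Route 1/T2 13 > Route 9/T2 8.
Route 2 T1 at 23: fill all 6 — 29 left.
Route 12/T1 (20): +9 — 20 left.
Fill Route 2 T2 block (2 at 19) — 18 left.
Route 9 T1 at 16: fill all 10 — 8 left.
Route 1 T1 at 15: fill all 6 — 2 left.
2 remain; put them into Route 12 T2 at 14.
Total = 23×6 + 20×9 + 19×2 + 16×10 + 15×6 + 14×2 = 634.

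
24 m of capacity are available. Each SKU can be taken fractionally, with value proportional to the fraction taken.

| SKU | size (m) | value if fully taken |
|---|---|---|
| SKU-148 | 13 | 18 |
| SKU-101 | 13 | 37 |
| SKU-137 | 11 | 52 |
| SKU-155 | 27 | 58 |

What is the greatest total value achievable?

89

Best value per unit of size first: SKU-137 52/11≈4.73, SKU-101 37/13≈2.85, SKU-155 58/27≈2.15, SKU-148 18/13≈1.38.
SKU-137: take in full, 11 m for value 52 — 13 left.
Take all of SKU-101 (13 m, value 37) — 0 m left.
Total value = 89.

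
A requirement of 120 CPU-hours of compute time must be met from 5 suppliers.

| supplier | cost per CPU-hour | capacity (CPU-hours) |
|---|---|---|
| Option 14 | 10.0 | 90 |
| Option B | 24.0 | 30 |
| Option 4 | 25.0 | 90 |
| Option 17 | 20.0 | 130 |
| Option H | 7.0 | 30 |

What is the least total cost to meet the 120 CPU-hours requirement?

1110

Cheapest first:
Take 30 from Option H at 7.0 — need 90 more.
Option 14 (10.0): use full 90 — 0 CPU-hours to go.
Option 17, Option B, Option 4: unused.
Cost = 30×7.0 + 90×10.0 = 1110.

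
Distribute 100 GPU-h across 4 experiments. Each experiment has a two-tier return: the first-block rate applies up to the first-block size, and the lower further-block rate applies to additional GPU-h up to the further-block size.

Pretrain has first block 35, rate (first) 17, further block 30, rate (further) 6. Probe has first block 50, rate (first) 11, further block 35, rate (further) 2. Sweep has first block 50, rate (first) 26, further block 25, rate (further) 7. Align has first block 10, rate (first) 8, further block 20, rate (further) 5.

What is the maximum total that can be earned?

Order all 8 blocks by rate: Sweep/tier1 26 > Pretrain/tier1 17 > Probe/tier1 11 > Align/tier1 8 > Sweep/tier2 7 > Pretrain/tier2 6 > Align/tier2 5 > Probe/tier2 2.
Fill Sweep tier1 block (50 at 26) → 50 left.
Pretrain/tier1 (17): +35 → 15 left.
Probe tier1 at 11: only 15 left, fill 15.
Total = 26×50 + 17×35 + 11×15 = 2060.

2060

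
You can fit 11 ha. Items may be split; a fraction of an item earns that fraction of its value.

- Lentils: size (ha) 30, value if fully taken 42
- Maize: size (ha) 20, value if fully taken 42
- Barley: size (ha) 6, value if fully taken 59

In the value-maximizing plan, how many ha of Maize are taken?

Best value per unit of size first: Barley 59/6≈9.83, Maize 42/20≈2.1, Lentils 42/30≈1.4.
Take all of Barley (6 ha, value 59) — 5 ha left.
5 ha left: a 5/20 share of Maize gives 42×5/20 = 10.5.

5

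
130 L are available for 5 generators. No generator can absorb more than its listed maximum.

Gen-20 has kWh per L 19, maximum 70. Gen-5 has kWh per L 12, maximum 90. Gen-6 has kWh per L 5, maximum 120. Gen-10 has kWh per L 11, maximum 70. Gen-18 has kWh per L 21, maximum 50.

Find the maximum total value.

Highest kWh per L first: Gen-18 21 > Gen-20 19 > Gen-5 12 > Gen-10 11 > Gen-6 5.
Gen-18 takes 50 to reach its cap of 50 ; 80 left.
Gen-20: +70 to 70 (cap) ; 10 left.
Gen-5: +10 (room for 90) → 10. Pool exhausted.
Total = 19×70 + 12×10 + 21×50 = 2500.

2500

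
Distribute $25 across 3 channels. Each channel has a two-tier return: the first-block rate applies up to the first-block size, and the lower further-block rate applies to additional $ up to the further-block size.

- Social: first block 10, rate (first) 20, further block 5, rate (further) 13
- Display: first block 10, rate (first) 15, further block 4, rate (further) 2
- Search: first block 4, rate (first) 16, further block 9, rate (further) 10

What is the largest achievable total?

427

Treat each block as its own option and order by rate: Social/tier1 20 > Search/tier1 16 > Display/tier1 15 > Social/tier2 13 > Search/tier2 10 > Display/tier2 2.
Fill Social tier1 block (10 at 20) — 15 left.
Search/tier1 (16): +4 — 11 left.
Fill Display tier1 block (10 at 15) — 1 left.
Social/tier2: +1 of 5 at 13; pool empty.
Total = 20×10 + 16×4 + 15×10 + 13×1 = 427.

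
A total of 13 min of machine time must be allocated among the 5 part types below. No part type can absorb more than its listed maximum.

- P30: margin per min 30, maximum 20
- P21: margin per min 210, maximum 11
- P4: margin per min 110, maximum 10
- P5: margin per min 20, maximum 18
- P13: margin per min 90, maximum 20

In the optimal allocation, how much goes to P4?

Rank by margin per min: P21 210 > P4 110 > P13 90 > P30 30 > P5 20.
Give P21 11 to hit its cap of 11 → 2 left.
P4 has room for 10 but only 2 remain, so it gets 2.

2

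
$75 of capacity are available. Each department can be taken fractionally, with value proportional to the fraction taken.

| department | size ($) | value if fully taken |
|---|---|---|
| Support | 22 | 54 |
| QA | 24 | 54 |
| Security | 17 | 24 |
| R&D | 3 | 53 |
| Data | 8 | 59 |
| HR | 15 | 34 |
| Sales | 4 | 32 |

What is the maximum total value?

283.75

Rank by value-to-size ratio: R&D 53/3≈17.7, Sales 32/4≈8, Data 59/8≈7.38, Support 54/22≈2.45, HR 34/15≈2.27, QA 54/24≈2.25, Security 24/17≈1.41.
All 3 $ of R&D fit (value 53) → 72 remain.
All 4 $ of Sales fit (value 32) → 68 remain.
All 8 $ of Data fit (value 59) → 60 remain.
All 22 $ of Support fit (value 54) → 38 remain.
HR: take in full, 15 $ for value 34 → 23 left.
23 $ left: a 23/24 share of QA gives 54×23/24 = 51.75.
Total value = 283.75.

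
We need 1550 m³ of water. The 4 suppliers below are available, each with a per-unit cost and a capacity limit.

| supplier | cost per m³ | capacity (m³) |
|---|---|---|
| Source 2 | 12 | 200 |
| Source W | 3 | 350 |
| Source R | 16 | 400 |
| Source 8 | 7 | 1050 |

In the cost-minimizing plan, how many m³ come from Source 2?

Cheapest first:
Take 350 from Source W at 3 — need 1200 more.
Take 1050 from Source 8 at 7 — need 150 more.
Take 150 from Source 2 at 12 to finish.
Source R: unused.

150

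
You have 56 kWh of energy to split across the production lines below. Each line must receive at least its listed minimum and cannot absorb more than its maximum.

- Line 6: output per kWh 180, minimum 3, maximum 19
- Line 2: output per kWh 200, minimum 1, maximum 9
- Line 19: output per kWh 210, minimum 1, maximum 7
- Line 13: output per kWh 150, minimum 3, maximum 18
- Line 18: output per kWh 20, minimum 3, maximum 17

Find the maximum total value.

9450

Meeting every minimum uses 3+1+1+3+3 = 11 kWh, leaving 45.
Rank by output per kWh: Line 19 210 > Line 2 200 > Line 6 180 > Line 13 150 > Line 18 20.
Line 19 takes 6 more to reach its cap of 7 ; 39 left.
Line 2 takes 8 more to reach its cap of 9 ; 31 left.
Line 6: +16 to 19 (cap) ; 15 left.
Give Line 13 15 more to hit its cap of 18 ; 0 left.
Total = 180×19 + 200×9 + 210×7 + 150×18 + 20×3 = 9450.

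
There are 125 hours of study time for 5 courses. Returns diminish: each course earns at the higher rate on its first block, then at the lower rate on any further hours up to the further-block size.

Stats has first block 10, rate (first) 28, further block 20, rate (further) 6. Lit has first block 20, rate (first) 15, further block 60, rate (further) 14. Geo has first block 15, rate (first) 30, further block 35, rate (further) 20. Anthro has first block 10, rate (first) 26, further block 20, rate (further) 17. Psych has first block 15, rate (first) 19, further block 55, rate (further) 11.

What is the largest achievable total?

2615

Order all 10 blocks by rate: Geo/T1 30 > Stats/T1 28 > Anthro/T1 26 > Geo/T2 20 > Psych/T1 19 > Anthro/T2 17 > Lit/T1 15 > Lit/T2 14 > Psych/T2 11 > Stats/T2 6.
Geo T1 at 30: fill all 15 — 110 left.
Fill Stats T1 block (10 at 28) — 100 left.
Anthro T1 at 26: fill all 10 — 90 left.
Fill Geo T2 block (35 at 20) — 55 left.
Psych/T1 (19): +15 — 40 left.
Fill Anthro T2 block (20 at 17) — 20 left.
Lit T1 at 15: fill all 20 — 0 left.
Total = 30×15 + 28×10 + 26×10 + 20×35 + 19×15 + 17×20 + 15×20 = 2615.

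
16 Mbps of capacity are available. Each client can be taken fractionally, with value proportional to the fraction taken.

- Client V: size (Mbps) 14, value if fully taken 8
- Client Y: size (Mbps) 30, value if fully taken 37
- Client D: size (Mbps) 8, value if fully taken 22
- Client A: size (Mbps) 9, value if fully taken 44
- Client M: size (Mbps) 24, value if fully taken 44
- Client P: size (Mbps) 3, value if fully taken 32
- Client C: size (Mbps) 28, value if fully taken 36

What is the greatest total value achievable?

Sort by value density: Client P 32/3≈10.7, Client A 44/9≈4.89, Client D 22/8≈2.75, Client M 44/24≈1.83, Client C 36/28≈1.29, Client Y 37/30≈1.23, Client V 8/14≈0.571.
All 3 Mbps of Client P fit (value 32) ; 13 remain.
All 9 Mbps of Client A fit (value 44) ; 4 remain.
Only 4 Mbps remain; take 4/8 of Client D for value 22×4/8 = 11.
Total value = 87.

87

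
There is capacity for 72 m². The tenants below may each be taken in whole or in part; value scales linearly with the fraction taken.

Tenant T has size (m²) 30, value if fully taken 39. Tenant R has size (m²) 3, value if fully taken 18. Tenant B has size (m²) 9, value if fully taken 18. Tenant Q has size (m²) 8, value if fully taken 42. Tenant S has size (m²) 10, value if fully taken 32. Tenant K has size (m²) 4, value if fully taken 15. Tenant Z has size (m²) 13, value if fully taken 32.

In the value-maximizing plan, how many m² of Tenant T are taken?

Best value per unit of size first: Tenant R 18/3≈6, Tenant Q 42/8≈5.25, Tenant K 15/4≈3.75, Tenant S 32/10≈3.2, Tenant Z 32/13≈2.46, Tenant B 18/9≈2, Tenant T 39/30≈1.3.
Take all of Tenant R (3 m², value 18) — 69 m² left.
All 8 m² of Tenant Q fit (value 42) — 61 remain.
Tenant K: take in full, 4 m² for value 15 — 57 left.
All 10 m² of Tenant S fit (value 32) — 47 remain.
Tenant Z: take in full, 13 m² for value 32 — 34 left.
Take all of Tenant B (9 m², value 18) — 25 m² left.
25 m² left: a 25/30 share of Tenant T gives 39×25/30 = 32.5.

25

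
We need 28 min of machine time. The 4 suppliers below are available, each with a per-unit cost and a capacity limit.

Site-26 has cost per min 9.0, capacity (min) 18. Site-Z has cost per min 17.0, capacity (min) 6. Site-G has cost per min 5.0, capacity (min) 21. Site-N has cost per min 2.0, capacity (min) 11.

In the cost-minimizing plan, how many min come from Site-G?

17

Fill from the cheapest supplier first.
Site-N (2.0): use full 11 → 17 min to go.
Take 17 from Site-G at 5.0 to finish.
Site-26, Site-Z: unused.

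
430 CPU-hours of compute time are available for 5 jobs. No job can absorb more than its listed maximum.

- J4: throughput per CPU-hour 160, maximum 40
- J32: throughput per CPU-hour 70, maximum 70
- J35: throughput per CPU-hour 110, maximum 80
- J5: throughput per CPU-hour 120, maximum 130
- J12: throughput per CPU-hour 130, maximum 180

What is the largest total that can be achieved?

Rank by throughput per CPU-hour: J4 160 > J12 130 > J5 120 > J35 110 > J32 70.
Give J4 40 to hit its cap of 40 ; 390 left.
Give J12 180 to hit its cap of 180 ; 210 left.
J5 takes 130 to reach its cap of 130 ; 80 left.
Give J35 80 to hit its cap of 80 ; 0 left.
Total = 160×40 + 110×80 + 120×130 + 130×180 = 54200.

54200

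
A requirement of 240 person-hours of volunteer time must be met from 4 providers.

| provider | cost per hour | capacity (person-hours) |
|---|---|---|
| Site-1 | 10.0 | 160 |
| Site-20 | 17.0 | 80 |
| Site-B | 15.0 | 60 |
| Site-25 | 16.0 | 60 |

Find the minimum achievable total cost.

Use providers in increasing cost order.
Take 160 from Site-1 at 10.0 ; need 80 more.
Take 60 from Site-B at 15.0 ; need 20 more.
Take 20 from Site-25 at 16.0 to finish.
Site-20: unused.
Cost = 160×10.0 + 60×15.0 + 20×16.0 = 2820.

2820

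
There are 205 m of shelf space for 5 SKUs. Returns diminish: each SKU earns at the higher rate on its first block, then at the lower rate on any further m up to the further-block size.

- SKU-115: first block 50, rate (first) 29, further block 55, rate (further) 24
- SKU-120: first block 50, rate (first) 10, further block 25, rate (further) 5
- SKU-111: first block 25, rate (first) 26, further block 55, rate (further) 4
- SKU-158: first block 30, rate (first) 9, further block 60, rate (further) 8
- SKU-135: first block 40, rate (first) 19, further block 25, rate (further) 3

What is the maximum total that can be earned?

Treat each block as its own option and order by rate: SKU-115/T1 29 > SKU-111/T1 26 > SKU-115/T2 24 > SKU-135/T1 19 > SKU-120/T1 10 > SKU-158/T1 9 > SKU-158/T2 8 > SKU-120/T2 5 > SKU-111/T2 4 > SKU-135/T2 3.
Fill SKU-115 T1 block (50 at 29) → 155 left.
SKU-111 T1 at 26: fill all 25 → 130 left.
SKU-115/T2 (24): +55 → 75 left.
Fill SKU-135 T1 block (40 at 19) → 35 left.
35 remain; put them into SKU-120 T1 at 10.
Total = 29×50 + 26×25 + 24×55 + 19×40 + 10×35 = 4530.

4530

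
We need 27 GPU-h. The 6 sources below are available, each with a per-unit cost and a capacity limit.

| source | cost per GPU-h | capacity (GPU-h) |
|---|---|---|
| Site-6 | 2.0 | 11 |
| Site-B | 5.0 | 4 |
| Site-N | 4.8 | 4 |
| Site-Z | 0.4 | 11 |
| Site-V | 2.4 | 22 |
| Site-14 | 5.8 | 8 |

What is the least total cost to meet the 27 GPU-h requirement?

38.4

Use sources in increasing cost order.
Site-Z at 0.4: take all 11 GPU-h → 16 still needed.
Take 11 from Site-6 at 2.0 → need 5 more.
Site-V at 2.4: take 5 of its 22 → requirement met.
Site-N, Site-B, Site-14: unused.
Cost = 11×0.4 + 11×2.0 + 5×2.4 = 38.4.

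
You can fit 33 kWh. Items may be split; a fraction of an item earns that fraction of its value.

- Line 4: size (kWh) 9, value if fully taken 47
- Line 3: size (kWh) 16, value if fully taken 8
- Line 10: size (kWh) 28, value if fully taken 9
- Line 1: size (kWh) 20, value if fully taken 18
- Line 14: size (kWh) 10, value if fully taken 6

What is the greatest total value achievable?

67.4

Sort by value density: Line 4 47/9≈5.22, Line 1 18/20≈0.9, Line 14 6/10≈0.6, Line 3 8/16≈0.5, Line 10 9/28≈0.321.
Take all of Line 4 (9 kWh, value 47) → 24 kWh left.
All 20 kWh of Line 1 fit (value 18) → 4 remain.
Fill the last 4 kWh with part of Line 14: 4/10 of it earns 2.4.
Total value = 67.4.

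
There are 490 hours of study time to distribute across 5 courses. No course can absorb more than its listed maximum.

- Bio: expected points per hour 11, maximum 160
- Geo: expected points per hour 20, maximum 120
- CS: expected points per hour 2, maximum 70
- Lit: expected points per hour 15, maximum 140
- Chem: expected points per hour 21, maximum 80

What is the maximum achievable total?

Order the courses by expected points per hour: Chem 21 > Geo 20 > Lit 15 > Bio 11 > CS 2.
Chem takes 80 to reach its cap of 80 ; 410 left.
Geo takes 120 to reach its cap of 120 ; 290 left.
Give Lit 140 to hit its cap of 140 ; 150 left.
Bio: +150 (room for 160) → 150. Pool exhausted.
Total = 11×150 + 20×120 + 15×140 + 21×80 = 7830.

7830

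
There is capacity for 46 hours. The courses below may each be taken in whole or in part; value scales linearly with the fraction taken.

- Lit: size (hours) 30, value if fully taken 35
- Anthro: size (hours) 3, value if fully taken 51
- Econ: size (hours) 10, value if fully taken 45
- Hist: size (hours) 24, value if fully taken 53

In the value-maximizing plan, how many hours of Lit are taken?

9

Best value per unit of size first: Anthro 51/3≈17, Econ 45/10≈4.5, Hist 53/24≈2.21, Lit 35/30≈1.17.
All 3 hours of Anthro fit (value 51) → 43 remain.
All 10 hours of Econ fit (value 45) → 33 remain.
Hist: take in full, 24 hours for value 53 → 9 left.
Fill the last 9 hours with part of Lit: 9/30 of it earns 10.5.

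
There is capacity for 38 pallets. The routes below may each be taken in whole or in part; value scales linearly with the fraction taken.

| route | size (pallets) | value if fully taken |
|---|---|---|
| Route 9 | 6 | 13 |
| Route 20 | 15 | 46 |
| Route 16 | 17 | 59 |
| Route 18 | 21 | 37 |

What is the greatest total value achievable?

118

Sort by value density: Route 16 59/17≈3.47, Route 20 46/15≈3.07, Route 9 13/6≈2.17, Route 18 37/21≈1.76.
Take all of Route 16 (17 pallets, value 59) — 21 pallets left.
Take all of Route 20 (15 pallets, value 46) — 6 pallets left.
Take all of Route 9 (6 pallets, value 13) — 0 pallets left.
Total value = 118.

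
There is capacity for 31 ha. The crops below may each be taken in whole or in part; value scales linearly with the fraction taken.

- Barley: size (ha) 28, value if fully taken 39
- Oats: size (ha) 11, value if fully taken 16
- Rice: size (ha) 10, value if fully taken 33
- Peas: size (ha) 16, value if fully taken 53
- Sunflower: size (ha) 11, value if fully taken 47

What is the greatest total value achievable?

113.2

Rank by value-to-size ratio: Sunflower 47/11≈4.27, Peas 53/16≈3.31, Rice 33/10≈3.3, Oats 16/11≈1.45, Barley 39/28≈1.39.
All 11 ha of Sunflower fit (value 47) ; 20 remain.
All 16 ha of Peas fit (value 53) ; 4 remain.
Only 4 ha remain; take 4/10 of Rice for value 33×4/10 = 13.2.
Total value = 113.2.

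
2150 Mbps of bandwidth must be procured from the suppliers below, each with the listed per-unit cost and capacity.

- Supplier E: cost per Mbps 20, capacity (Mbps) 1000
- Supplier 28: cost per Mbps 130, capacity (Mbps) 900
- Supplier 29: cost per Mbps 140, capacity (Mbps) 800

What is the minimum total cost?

Use suppliers in increasing cost order.
Supplier E (20): use full 1000 → 1150 Mbps to go.
Supplier 28 (130): use full 900 → 250 Mbps to go.
Supplier 29 (140): take the remaining 250 → done.
Cost = 1000×20 + 900×130 + 250×140 = 172000.

172000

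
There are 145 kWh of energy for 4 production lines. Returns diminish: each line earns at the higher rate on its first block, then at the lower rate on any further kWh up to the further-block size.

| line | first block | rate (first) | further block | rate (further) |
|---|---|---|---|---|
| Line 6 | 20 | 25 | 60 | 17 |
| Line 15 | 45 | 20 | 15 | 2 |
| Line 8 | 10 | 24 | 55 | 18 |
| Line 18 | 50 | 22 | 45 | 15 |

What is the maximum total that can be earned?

Order all 8 blocks by rate: Line 6/first 25 > Line 8/first 24 > Line 18/first 22 > Line 15/first 20 > Line 8/second 18 > Line 6/second 17 > Line 18/second 15 > Line 15/second 2.
Fill Line 6 first block (20 at 25) → 125 left.
Fill Line 8 first block (10 at 24) → 115 left.
Line 18/first (22): +50 → 65 left.
Line 15 first at 20: fill all 45 → 20 left.
Line 8 second at 18: only 20 left, fill 20.
Total = 25×20 + 24×10 + 22×50 + 20×45 + 18×20 = 3100.

3100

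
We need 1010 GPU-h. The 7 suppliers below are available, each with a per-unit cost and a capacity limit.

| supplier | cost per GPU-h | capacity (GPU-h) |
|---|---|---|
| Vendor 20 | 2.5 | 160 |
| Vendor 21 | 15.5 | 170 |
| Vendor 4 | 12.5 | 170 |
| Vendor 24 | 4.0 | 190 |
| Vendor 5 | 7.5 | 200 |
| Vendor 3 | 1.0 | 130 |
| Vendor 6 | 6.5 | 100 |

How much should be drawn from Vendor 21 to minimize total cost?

60

Fill from the cheapest supplier first.
Vendor 3 (1.0): use full 130 — 880 GPU-h to go.
Vendor 20 (2.5): use full 160 — 720 GPU-h to go.
Vendor 24 at 4.0: take all 190 GPU-h — 530 still needed.
Take 100 from Vendor 6 at 6.5 — need 430 more.
Take 200 from Vendor 5 at 7.5 — need 230 more.
Vendor 4 at 12.5: take all 170 GPU-h — 60 still needed.
Vendor 21 at 15.5: take 60 of its 170 — requirement met.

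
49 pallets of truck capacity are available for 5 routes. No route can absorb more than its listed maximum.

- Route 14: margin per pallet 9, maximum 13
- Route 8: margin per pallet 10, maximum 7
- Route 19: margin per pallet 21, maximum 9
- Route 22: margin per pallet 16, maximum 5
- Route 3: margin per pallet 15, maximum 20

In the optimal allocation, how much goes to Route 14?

8

Rank by margin per pallet: Route 19 21 > Route 22 16 > Route 3 15 > Route 8 10 > Route 14 9.
Give Route 19 9 to hit its cap of 9 → 40 left.
Give Route 22 5 to hit its cap of 5 → 35 left.
Route 3: +20 to 20 (cap) → 15 left.
Route 8 takes 7 to reach its cap of 7 → 8 left.
Route 14: +8 (room for 13) → 8. Pool exhausted.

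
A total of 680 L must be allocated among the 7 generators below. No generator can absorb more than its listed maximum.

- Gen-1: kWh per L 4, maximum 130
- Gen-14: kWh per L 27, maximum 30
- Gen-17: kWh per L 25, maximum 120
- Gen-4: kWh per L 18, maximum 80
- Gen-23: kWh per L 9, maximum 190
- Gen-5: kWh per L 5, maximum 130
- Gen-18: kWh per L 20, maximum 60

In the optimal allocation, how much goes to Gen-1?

Rank by kWh per L: Gen-14 27 > Gen-17 25 > Gen-18 20 > Gen-4 18 > Gen-23 9 > Gen-5 5 > Gen-1 4.
Gen-14: +30 to 30 (cap) — 650 left.
Give Gen-17 120 to hit its cap of 120 — 530 left.
Give Gen-18 60 to hit its cap of 60 — 470 left.
Gen-4 takes 80 to reach its cap of 80 — 390 left.
Gen-23: +190 to 190 (cap) — 200 left.
Gen-5 takes 130 to reach its cap of 130 — 70 left.
Only 70 left; Gen-1 takes them to reach 70.

70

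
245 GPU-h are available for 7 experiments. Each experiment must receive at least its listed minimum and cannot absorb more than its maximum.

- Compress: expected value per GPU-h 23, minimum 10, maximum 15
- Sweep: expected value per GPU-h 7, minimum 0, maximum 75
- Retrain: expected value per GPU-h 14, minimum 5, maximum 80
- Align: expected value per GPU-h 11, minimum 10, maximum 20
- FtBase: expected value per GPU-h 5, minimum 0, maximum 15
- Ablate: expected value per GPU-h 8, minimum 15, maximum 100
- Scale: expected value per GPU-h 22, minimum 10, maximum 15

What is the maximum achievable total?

Meeting every minimum uses 10+0+5+10+0+15+10 = 50 GPU-h, leaving 195.
Rank by expected value per GPU-h: Compress 23 > Scale 22 > Retrain 14 > Align 11 > Ablate 8 > Sweep 7 > FtBase 5.
Compress: +5 to 15 (cap) ; 190 left.
Scale takes 5 more to reach its cap of 15 ; 185 left.
Retrain takes 75 more to reach its cap of 80 ; 110 left.
Align takes 10 more to reach its cap of 20 ; 100 left.
Ablate: +85 to 100 (cap) ; 15 left.
Only 15 left; Sweep takes them to reach 15.
Total = 23×15 + 7×15 + 14×80 + 11×20 + 8×100 + 22×15 = 2920.

2920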